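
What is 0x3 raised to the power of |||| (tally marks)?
Convert 0x3 (hexadecimal) → 3 (decimal)
Convert |||| (tally marks) → 4 (decimal)
Compute 3 ^ 4 = 81
81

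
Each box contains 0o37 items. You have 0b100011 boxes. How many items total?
Convert 0o37 (octal) → 3×8 + 7 = 31 (decimal)
Convert 0b100011 (binary) → 32 + 2 + 1 = 35 (decimal)
Compute 31 × 35 = 1085
1085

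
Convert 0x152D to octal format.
Convert 0x152D (hexadecimal) → 1×4096 + 5×256 + 2×16 + 13 = 5421 (decimal)
Convert 5421 (decimal) → 5421 = 1×4096 + 2×512 + 4×64 + 5×8 + 5 → 0o12455 (octal)
0o12455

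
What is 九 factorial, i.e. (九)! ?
Convert 九 (Chinese numeral) → 9 (decimal)
Compute 9! = 362880
362880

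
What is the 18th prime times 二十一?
Convert the 18th prime (prime index) → 61 (decimal)
Convert 二十一 (Chinese numeral) → 2×10 + 1 = 21 (decimal)
Compute 61 × 21 = 1281
1281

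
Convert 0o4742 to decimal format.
Convert 0o4742 (octal) → 4×512 + 7×64 + 4×8 + 2 = 2530 (decimal)
2530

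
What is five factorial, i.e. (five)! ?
Convert five (English words) → 5 (decimal)
Compute 5! = 120
120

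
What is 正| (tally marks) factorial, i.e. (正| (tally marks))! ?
Convert 正| (tally marks) → 5 + 1 = 6 (decimal)
Compute 6! = 720
720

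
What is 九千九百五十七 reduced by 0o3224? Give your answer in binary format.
Convert 九千九百五十七 (Chinese numeral) → 9×1000 + 9×100 + 5×10 + 7 = 9957 (decimal)
Convert 0o3224 (octal) → 3×512 + 2×64 + 2×8 + 4 = 1684 (decimal)
Compute 9957 - 1684 = 8273
Convert 8273 (decimal) → 8273 = 8192 + 64 + 16 + 1 → 0b10000001010001 (binary)
0b10000001010001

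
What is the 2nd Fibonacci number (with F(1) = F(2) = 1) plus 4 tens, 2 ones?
The 2nd Fibonacci number (with F(1) = F(2) = 1) = 1
Convert 4 tens, 2 ones (place-value notation) → 4×10 + 2 = 42 (decimal)
Compute 1 + 42 = 43
43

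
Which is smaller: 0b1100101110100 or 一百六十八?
Convert 0b1100101110100 (binary) → 4096 + 2048 + 256 + 64 + 32 + 16 + 4 = 6516 (decimal)
Convert 一百六十八 (Chinese numeral) → 1×100 + 6×10 + 8 = 168 (decimal)
Compare 6516 vs 168: smaller = 168
168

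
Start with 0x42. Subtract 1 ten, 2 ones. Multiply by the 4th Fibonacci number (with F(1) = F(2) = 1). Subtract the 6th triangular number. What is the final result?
Convert 0x42 (hexadecimal) → 4×16 + 2 = 66 (decimal)
Start: 66
Convert 1 ten, 2 ones (place-value notation) → 1×10 + 2 = 12 (decimal)
66 - 12 = 54
Convert the 4th Fibonacci number (with F(1) = F(2) = 1) (Fibonacci index) → 1, 1, 2, 3 → 3 (decimal)
54 × 3 = 162
Convert the 6th triangular number (triangular index) → 6×7/2 = 21 (decimal)
162 - 21 = 141
141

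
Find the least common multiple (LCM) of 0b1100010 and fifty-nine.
Convert 0b1100010 (binary) → 64 + 32 + 2 = 98 (decimal)
Convert fifty-nine (English words) → 59 (decimal)
Compute lcm(98, 59) = 5782
5782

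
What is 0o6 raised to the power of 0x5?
Convert 0o6 (octal) → 6 (decimal)
Convert 0x5 (hexadecimal) → 5 (decimal)
Compute 6 ^ 5 = 7776
7776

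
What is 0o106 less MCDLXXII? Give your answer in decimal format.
Convert 0o106 (octal) → 1×64 + 6 = 70 (decimal)
Convert MCDLXXII (Roman numeral) → 1000 + 400 + 50 + 10 + 10 + 1 + 1 = 1472 (decimal)
Compute 70 - 1472 = -1402
-1402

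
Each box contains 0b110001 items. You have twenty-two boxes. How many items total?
Convert 0b110001 (binary) → 32 + 16 + 1 = 49 (decimal)
Convert twenty-two (English words) → 22 (decimal)
Compute 49 × 22 = 1078
1078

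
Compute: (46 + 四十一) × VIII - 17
Convert 四十一 (Chinese numeral) → 4×10 + 1 = 41 (decimal)
Convert VIII (Roman numeral) → 5 + 1 + 1 + 1 = 8 (decimal)
Expression in decimal: (46 + 41) × 8 - 17
Parentheses first: 46 + 41 = 87
Multiply: 87 × 8 = 696
Subtract: 696 - 17 = 679
679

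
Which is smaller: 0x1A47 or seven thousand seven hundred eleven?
Convert 0x1A47 (hexadecimal) → 1×4096 + 10×256 + 4×16 + 7 = 6727 (decimal)
Convert seven thousand seven hundred eleven (English words) → 7×1000 + 7×100 + 11 = 7711 (decimal)
Compare 6727 vs 7711: smaller = 6727
6727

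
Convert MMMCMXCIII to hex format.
Convert MMMCMXCIII (Roman numeral) → 1000 + 1000 + 1000 + 900 + 90 + 1 + 1 + 1 = 3993 (decimal)
Convert 3993 (decimal) → 3993 = 15×256 + 9×16 + 9 → 0xF99 (hexadecimal)
0xF99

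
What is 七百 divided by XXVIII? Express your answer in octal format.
Convert 七百 (Chinese numeral) → 7×100 = 700 (decimal)
Convert XXVIII (Roman numeral) → 10 + 10 + 5 + 1 + 1 + 1 = 28 (decimal)
Compute 700 ÷ 28 = 25
Convert 25 (decimal) → 25 = 3×8 + 1 → 0o31 (octal)
0o31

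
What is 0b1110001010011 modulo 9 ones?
Convert 0b1110001010011 (binary) → 4096 + 2048 + 1024 + 64 + 16 + 2 + 1 = 7251 (decimal)
Convert 9 ones (place-value notation) → 9 (decimal)
Compute 7251 mod 9 = 6
6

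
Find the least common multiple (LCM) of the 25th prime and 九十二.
Convert the 25th prime (prime index) → 97 (decimal)
Convert 九十二 (Chinese numeral) → 9×10 + 2 = 92 (decimal)
Compute lcm(97, 92) = 8924
8924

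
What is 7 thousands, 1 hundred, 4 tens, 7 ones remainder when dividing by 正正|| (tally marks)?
Convert 7 thousands, 1 hundred, 4 tens, 7 ones (place-value notation) → 7×1000 + 1×100 + 4×10 + 7 = 7147 (decimal)
Convert 正正|| (tally marks) → 5 + 5 + 2 = 12 (decimal)
Compute 7147 mod 12 = 7
7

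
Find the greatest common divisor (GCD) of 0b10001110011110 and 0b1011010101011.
Convert 0b10001110011110 (binary) → 8192 + 512 + 256 + 128 + 16 + 8 + 4 + 2 = 9118 (decimal)
Convert 0b1011010101011 (binary) → 4096 + 1024 + 512 + 128 + 32 + 8 + 2 + 1 = 5803 (decimal)
Compute gcd(9118, 5803) = 1
1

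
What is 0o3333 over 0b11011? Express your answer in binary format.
Convert 0o3333 (octal) → 3×512 + 3×64 + 3×8 + 3 = 1755 (decimal)
Convert 0b11011 (binary) → 16 + 8 + 2 + 1 = 27 (decimal)
Compute 1755 ÷ 27 = 65
Convert 65 (decimal) → 65 = 64 + 1 → 0b1000001 (binary)
0b1000001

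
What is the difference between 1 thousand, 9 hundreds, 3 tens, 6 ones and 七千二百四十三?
Convert 1 thousand, 9 hundreds, 3 tens, 6 ones (place-value notation) → 1×1000 + 9×100 + 3×10 + 6 = 1936 (decimal)
Convert 七千二百四十三 (Chinese numeral) → 7×1000 + 2×100 + 4×10 + 3 = 7243 (decimal)
Difference: |1936 - 7243| = 5307
5307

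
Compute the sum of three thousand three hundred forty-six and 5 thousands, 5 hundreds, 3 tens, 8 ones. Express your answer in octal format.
Convert three thousand three hundred forty-six (English words) → 3×1000 + 3×100 + 46 = 3346 (decimal)
Convert 5 thousands, 5 hundreds, 3 tens, 8 ones (place-value notation) → 5×1000 + 5×100 + 3×10 + 8 = 5538 (decimal)
Compute 3346 + 5538 = 8884
Convert 8884 (decimal) → 8884 = 2×4096 + 1×512 + 2×64 + 6×8 + 4 → 0o21264 (octal)
0o21264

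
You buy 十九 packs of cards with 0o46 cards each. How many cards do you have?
Convert 0o46 (octal) → 4×8 + 6 = 38 (decimal)
Convert 十九 (Chinese numeral) → 1×10 + 9 = 19 (decimal)
Compute 38 × 19 = 722
722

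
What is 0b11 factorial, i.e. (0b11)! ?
Convert 0b11 (binary) → 2 + 1 = 3 (decimal)
Compute 3! = 6
6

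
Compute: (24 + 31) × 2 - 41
Parentheses first: 24 + 31 = 55
Multiply: 55 × 2 = 110
Subtract: 110 - 41 = 69
69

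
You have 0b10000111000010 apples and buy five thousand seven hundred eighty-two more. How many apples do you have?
Convert 0b10000111000010 (binary) → 8192 + 256 + 128 + 64 + 2 = 8642 (decimal)
Convert five thousand seven hundred eighty-two (English words) → 5×1000 + 7×100 + 82 = 5782 (decimal)
Compute 8642 + 5782 = 14424
14424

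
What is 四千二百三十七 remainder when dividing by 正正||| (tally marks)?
Convert 四千二百三十七 (Chinese numeral) → 4×1000 + 2×100 + 3×10 + 7 = 4237 (decimal)
Convert 正正||| (tally marks) → 5 + 5 + 3 = 13 (decimal)
Compute 4237 mod 13 = 12
12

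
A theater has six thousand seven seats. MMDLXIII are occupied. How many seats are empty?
Convert six thousand seven (English words) → 6×1000 + 7 = 6007 (decimal)
Convert MMDLXIII (Roman numeral) → 1000 + 1000 + 500 + 50 + 10 + 1 + 1 + 1 = 2563 (decimal)
Compute 6007 - 2563 = 3444
3444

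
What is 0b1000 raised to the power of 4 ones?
Convert 0b1000 (binary) → 8 (decimal)
Convert 4 ones (place-value notation) → 4 (decimal)
Compute 8 ^ 4 = 4096
4096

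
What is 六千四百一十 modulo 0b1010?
Convert 六千四百一十 (Chinese numeral) → 6×1000 + 4×100 + 1×10 = 6410 (decimal)
Convert 0b1010 (binary) → 8 + 2 = 10 (decimal)
Compute 6410 mod 10 = 0
0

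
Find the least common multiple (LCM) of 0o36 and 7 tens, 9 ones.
Convert 0o36 (octal) → 3×8 + 6 = 30 (decimal)
Convert 7 tens, 9 ones (place-value notation) → 7×10 + 9 = 79 (decimal)
Compute lcm(30, 79) = 2370
2370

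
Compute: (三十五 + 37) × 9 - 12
Convert 三十五 (Chinese numeral) → 3×10 + 5 = 35 (decimal)
Expression in decimal: (35 + 37) × 9 - 12
Parentheses first: 35 + 37 = 72
Multiply: 72 × 9 = 648
Subtract: 648 - 12 = 636
636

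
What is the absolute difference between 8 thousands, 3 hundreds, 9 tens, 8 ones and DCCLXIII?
Convert 8 thousands, 3 hundreds, 9 tens, 8 ones (place-value notation) → 8×1000 + 3×100 + 9×10 + 8 = 8398 (decimal)
Convert DCCLXIII (Roman numeral) → 500 + 100 + 100 + 50 + 10 + 1 + 1 + 1 = 763 (decimal)
Compute |8398 - 763| = 7635
7635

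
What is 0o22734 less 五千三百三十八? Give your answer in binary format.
Convert 0o22734 (octal) → 2×4096 + 2×512 + 7×64 + 3×8 + 4 = 9692 (decimal)
Convert 五千三百三十八 (Chinese numeral) → 5×1000 + 3×100 + 3×10 + 8 = 5338 (decimal)
Compute 9692 - 5338 = 4354
Convert 4354 (decimal) → 4354 = 4096 + 256 + 2 → 0b1000100000010 (binary)
0b1000100000010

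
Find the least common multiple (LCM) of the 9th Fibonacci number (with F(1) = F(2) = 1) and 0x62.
Convert the 9th Fibonacci number (with F(1) = F(2) = 1) (Fibonacci index) → 1, 1, 2, 3, 5, 8, 13, 21, 34 → 34 (decimal)
Convert 0x62 (hexadecimal) → 6×16 + 2 = 98 (decimal)
Compute lcm(34, 98) = 1666
1666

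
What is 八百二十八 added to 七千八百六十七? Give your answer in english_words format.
Convert 八百二十八 (Chinese numeral) → 8×100 + 2×10 + 8 = 828 (decimal)
Convert 七千八百六十七 (Chinese numeral) → 7×1000 + 8×100 + 6×10 + 7 = 7867 (decimal)
Compute 828 + 7867 = 8695
Convert 8695 (decimal) → 8695 = 8×1000 + 6×100 + 95 → eight thousand six hundred ninety-five (English words)
eight thousand six hundred ninety-five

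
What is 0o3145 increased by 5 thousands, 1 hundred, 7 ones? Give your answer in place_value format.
Convert 0o3145 (octal) → 3×512 + 1×64 + 4×8 + 5 = 1637 (decimal)
Convert 5 thousands, 1 hundred, 7 ones (place-value notation) → 5×1000 + 1×100 + 7 = 5107 (decimal)
Compute 1637 + 5107 = 6744
Convert 6744 (decimal) → 6744 = 6×1000 + 7×100 + 4×10 + 4 → 6 thousands, 7 hundreds, 4 tens, 4 ones (place-value notation)
6 thousands, 7 hundreds, 4 tens, 4 ones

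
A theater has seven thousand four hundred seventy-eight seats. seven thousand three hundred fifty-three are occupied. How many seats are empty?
Convert seven thousand four hundred seventy-eight (English words) → 7×1000 + 4×100 + 78 = 7478 (decimal)
Convert seven thousand three hundred fifty-three (English words) → 7×1000 + 3×100 + 53 = 7353 (decimal)
Compute 7478 - 7353 = 125
125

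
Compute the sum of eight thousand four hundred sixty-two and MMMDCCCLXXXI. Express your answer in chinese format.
Convert eight thousand four hundred sixty-two (English words) → 8×1000 + 4×100 + 62 = 8462 (decimal)
Convert MMMDCCCLXXXI (Roman numeral) → 1000 + 1000 + 1000 + 500 + 100 + 100 + 100 + 50 + 10 + 10 + 10 + 1 = 3881 (decimal)
Compute 8462 + 3881 = 12343
Convert 12343 (decimal) → 12343 = 1×10000 + 2×1000 + 3×100 + 4×10 + 3 → 一万二千三百四十三 (Chinese numeral)
一万二千三百四十三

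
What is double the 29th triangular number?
The 29th triangular number = 29×30/2 = 435
Compute 435 × 2 = 870
870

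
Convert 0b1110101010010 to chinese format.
Convert 0b1110101010010 (binary) → 4096 + 2048 + 1024 + 256 + 64 + 16 + 2 = 7506 (decimal)
Convert 7506 (decimal) → 7506 = 7×1000 + 5×100 + 6 → 七千五百零六 (Chinese numeral)
七千五百零六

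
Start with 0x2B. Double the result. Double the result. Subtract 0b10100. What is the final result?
Convert 0x2B (hexadecimal) → 2×16 + 11 = 43 (decimal)
Start: 43
43 × 2 = 86
86 × 2 = 172
Convert 0b10100 (binary) → 16 + 4 = 20 (decimal)
172 - 20 = 152
152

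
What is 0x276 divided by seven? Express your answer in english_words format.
Convert 0x276 (hexadecimal) → 2×256 + 7×16 + 6 = 630 (decimal)
Convert seven (English words) → 7 (decimal)
Compute 630 ÷ 7 = 90
Convert 90 (decimal) → ninety (English words)
ninety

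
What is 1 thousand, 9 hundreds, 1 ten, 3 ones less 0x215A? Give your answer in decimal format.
Convert 1 thousand, 9 hundreds, 1 ten, 3 ones (place-value notation) → 1×1000 + 9×100 + 1×10 + 3 = 1913 (decimal)
Convert 0x215A (hexadecimal) → 2×4096 + 1×256 + 5×16 + 10 = 8538 (decimal)
Compute 1913 - 8538 = -6625
-6625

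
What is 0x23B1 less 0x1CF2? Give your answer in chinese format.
Convert 0x23B1 (hexadecimal) → 2×4096 + 3×256 + 11×16 + 1 = 9137 (decimal)
Convert 0x1CF2 (hexadecimal) → 1×4096 + 12×256 + 15×16 + 2 = 7410 (decimal)
Compute 9137 - 7410 = 1727
Convert 1727 (decimal) → 1727 = 1×1000 + 7×100 + 2×10 + 7 → 一千七百二十七 (Chinese numeral)
一千七百二十七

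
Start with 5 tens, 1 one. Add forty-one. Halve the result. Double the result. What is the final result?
Convert 5 tens, 1 one (place-value notation) → 5×10 + 1 = 51 (decimal)
Start: 51
Convert forty-one (English words) → 41 (decimal)
51 + 41 = 92
92 ÷ 2 = 46
46 × 2 = 92
92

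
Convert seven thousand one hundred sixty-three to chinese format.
Convert seven thousand one hundred sixty-three (English words) → 7×1000 + 1×100 + 63 = 7163 (decimal)
Convert 7163 (decimal) → 7163 = 7×1000 + 1×100 + 6×10 + 3 → 七千一百六十三 (Chinese numeral)
七千一百六十三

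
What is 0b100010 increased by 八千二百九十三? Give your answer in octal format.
Convert 0b100010 (binary) → 32 + 2 = 34 (decimal)
Convert 八千二百九十三 (Chinese numeral) → 8×1000 + 2×100 + 9×10 + 3 = 8293 (decimal)
Compute 34 + 8293 = 8327
Convert 8327 (decimal) → 8327 = 2×4096 + 2×64 + 7 → 0o20207 (octal)
0o20207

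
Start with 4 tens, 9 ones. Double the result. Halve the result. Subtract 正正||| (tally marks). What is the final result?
Convert 4 tens, 9 ones (place-value notation) → 4×10 + 9 = 49 (decimal)
Start: 49
49 × 2 = 98
98 ÷ 2 = 49
Convert 正正||| (tally marks) → 5 + 5 + 3 = 13 (decimal)
49 - 13 = 36
36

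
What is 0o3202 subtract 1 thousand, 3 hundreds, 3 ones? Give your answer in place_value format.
Convert 0o3202 (octal) → 3×512 + 2×64 + 2 = 1666 (decimal)
Convert 1 thousand, 3 hundreds, 3 ones (place-value notation) → 1×1000 + 3×100 + 3 = 1303 (decimal)
Compute 1666 - 1303 = 363
Convert 363 (decimal) → 363 = 3×100 + 6×10 + 3 → 3 hundreds, 6 tens, 3 ones (place-value notation)
3 hundreds, 6 tens, 3 ones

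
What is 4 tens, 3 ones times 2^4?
Convert 4 tens, 3 ones (place-value notation) → 4×10 + 3 = 43 (decimal)
Convert 2^4 (power) → 16 (decimal)
Compute 43 × 16 = 688
688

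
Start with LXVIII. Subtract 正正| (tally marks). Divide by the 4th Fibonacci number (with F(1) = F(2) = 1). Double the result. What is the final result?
Convert LXVIII (Roman numeral) → 50 + 10 + 5 + 1 + 1 + 1 = 68 (decimal)
Start: 68
Convert 正正| (tally marks) → 5 + 5 + 1 = 11 (decimal)
68 - 11 = 57
Convert the 4th Fibonacci number (with F(1) = F(2) = 1) (Fibonacci index) → 1, 1, 2, 3 → 3 (decimal)
57 ÷ 3 = 19
19 × 2 = 38
38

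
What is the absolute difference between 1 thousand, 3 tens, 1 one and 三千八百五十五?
Convert 1 thousand, 3 tens, 1 one (place-value notation) → 1×1000 + 3×10 + 1 = 1031 (decimal)
Convert 三千八百五十五 (Chinese numeral) → 3×1000 + 8×100 + 5×10 + 5 = 3855 (decimal)
Compute |1031 - 3855| = 2824
2824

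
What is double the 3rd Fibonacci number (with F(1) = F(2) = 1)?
The 3rd Fibonacci number (with F(1) = F(2) = 1): 1, 1, 2 → 2
Compute 2 × 2 = 4
4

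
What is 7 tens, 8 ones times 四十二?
Convert 7 tens, 8 ones (place-value notation) → 7×10 + 8 = 78 (decimal)
Convert 四十二 (Chinese numeral) → 4×10 + 2 = 42 (decimal)
Compute 78 × 42 = 3276
3276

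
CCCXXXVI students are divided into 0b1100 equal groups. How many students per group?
Convert CCCXXXVI (Roman numeral) → 100 + 100 + 100 + 10 + 10 + 10 + 5 + 1 = 336 (decimal)
Convert 0b1100 (binary) → 8 + 4 = 12 (decimal)
Compute 336 ÷ 12 = 28
28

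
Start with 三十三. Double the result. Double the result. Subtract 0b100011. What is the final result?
Convert 三十三 (Chinese numeral) → 3×10 + 3 = 33 (decimal)
Start: 33
33 × 2 = 66
66 × 2 = 132
Convert 0b100011 (binary) → 32 + 2 + 1 = 35 (decimal)
132 - 35 = 97
97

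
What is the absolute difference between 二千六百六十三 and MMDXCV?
Convert 二千六百六十三 (Chinese numeral) → 2×1000 + 6×100 + 6×10 + 3 = 2663 (decimal)
Convert MMDXCV (Roman numeral) → 1000 + 1000 + 500 + 90 + 5 = 2595 (decimal)
Compute |2663 - 2595| = 68
68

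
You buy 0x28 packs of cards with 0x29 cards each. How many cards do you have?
Convert 0x29 (hexadecimal) → 2×16 + 9 = 41 (decimal)
Convert 0x28 (hexadecimal) → 2×16 + 8 = 40 (decimal)
Compute 41 × 40 = 1640
1640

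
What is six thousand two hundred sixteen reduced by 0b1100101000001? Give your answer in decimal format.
Convert six thousand two hundred sixteen (English words) → 6×1000 + 2×100 + 16 = 6216 (decimal)
Convert 0b1100101000001 (binary) → 4096 + 2048 + 256 + 64 + 1 = 6465 (decimal)
Compute 6216 - 6465 = -249
-249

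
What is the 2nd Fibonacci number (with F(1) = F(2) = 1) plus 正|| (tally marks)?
The 2nd Fibonacci number (with F(1) = F(2) = 1) = 1
Convert 正|| (tally marks) → 5 + 2 = 7 (decimal)
Compute 1 + 7 = 8
8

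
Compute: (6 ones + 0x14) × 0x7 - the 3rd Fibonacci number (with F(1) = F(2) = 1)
Convert 6 ones (place-value notation) → 6 (decimal)
Convert 0x14 (hexadecimal) → 1×16 + 4 = 20 (decimal)
Convert 0x7 (hexadecimal) → 7 (decimal)
Convert the 3rd Fibonacci number (with F(1) = F(2) = 1) (Fibonacci index) → 1, 1, 2 → 2 (decimal)
Expression in decimal: (6 + 20) × 7 - 2
Parentheses first: 6 + 20 = 26
Multiply: 26 × 7 = 182
Subtract: 182 - 2 = 180
180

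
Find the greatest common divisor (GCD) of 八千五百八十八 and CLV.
Convert 八千五百八十八 (Chinese numeral) → 8×1000 + 5×100 + 8×10 + 8 = 8588 (decimal)
Convert CLV (Roman numeral) → 100 + 50 + 5 = 155 (decimal)
Compute gcd(8588, 155) = 1
1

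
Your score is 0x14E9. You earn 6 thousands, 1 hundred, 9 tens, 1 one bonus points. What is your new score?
Convert 0x14E9 (hexadecimal) → 1×4096 + 4×256 + 14×16 + 9 = 5353 (decimal)
Convert 6 thousands, 1 hundred, 9 tens, 1 one (place-value notation) → 6×1000 + 1×100 + 9×10 + 1 = 6191 (decimal)
Compute 5353 + 6191 = 11544
11544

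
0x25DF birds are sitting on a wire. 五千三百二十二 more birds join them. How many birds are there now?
Convert 0x25DF (hexadecimal) → 2×4096 + 5×256 + 13×16 + 15 = 9695 (decimal)
Convert 五千三百二十二 (Chinese numeral) → 5×1000 + 3×100 + 2×10 + 2 = 5322 (decimal)
Compute 9695 + 5322 = 15017
15017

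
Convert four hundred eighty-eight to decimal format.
Convert four hundred eighty-eight (English words) → 4×100 + 88 = 488 (decimal)
488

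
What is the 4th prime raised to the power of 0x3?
Convert the 4th prime (prime index) → 7 (decimal)
Convert 0x3 (hexadecimal) → 3 (decimal)
Compute 7 ^ 3 = 343
343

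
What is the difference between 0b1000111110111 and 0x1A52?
Convert 0b1000111110111 (binary) → 4096 + 256 + 128 + 64 + 32 + 16 + 4 + 2 + 1 = 4599 (decimal)
Convert 0x1A52 (hexadecimal) → 1×4096 + 10×256 + 5×16 + 2 = 6738 (decimal)
Difference: |4599 - 6738| = 2139
2139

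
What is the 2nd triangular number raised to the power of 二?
Convert the 2nd triangular number (triangular index) → 2×3/2 = 3 (decimal)
Convert 二 (Chinese numeral) → 2 (decimal)
Compute 3 ^ 2 = 9
9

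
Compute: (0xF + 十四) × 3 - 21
Convert 0xF (hexadecimal) → 15 (decimal)
Convert 十四 (Chinese numeral) → 1×10 + 4 = 14 (decimal)
Expression in decimal: (15 + 14) × 3 - 21
Parentheses first: 15 + 14 = 29
Multiply: 29 × 3 = 87
Subtract: 87 - 21 = 66
66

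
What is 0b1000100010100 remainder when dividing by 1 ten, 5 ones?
Convert 0b1000100010100 (binary) → 4096 + 256 + 16 + 4 = 4372 (decimal)
Convert 1 ten, 5 ones (place-value notation) → 1×10 + 5 = 15 (decimal)
Compute 4372 mod 15 = 7
7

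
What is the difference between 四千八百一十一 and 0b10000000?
Convert 四千八百一十一 (Chinese numeral) → 4×1000 + 8×100 + 1×10 + 1 = 4811 (decimal)
Convert 0b10000000 (binary) → 128 (decimal)
Difference: |4811 - 128| = 4683
4683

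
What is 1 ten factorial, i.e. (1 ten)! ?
Convert 1 ten (place-value notation) → 1×10 = 10 (decimal)
Compute 10! = 3628800
3628800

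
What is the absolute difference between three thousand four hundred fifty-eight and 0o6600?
Convert three thousand four hundred fifty-eight (English words) → 3×1000 + 4×100 + 58 = 3458 (decimal)
Convert 0o6600 (octal) → 6×512 + 6×64 = 3456 (decimal)
Compute |3458 - 3456| = 2
2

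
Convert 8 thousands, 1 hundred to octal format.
Convert 8 thousands, 1 hundred (place-value notation) → 8×1000 + 1×100 = 8100 (decimal)
Convert 8100 (decimal) → 8100 = 1×4096 + 7×512 + 6×64 + 4×8 + 4 → 0o17644 (octal)
0o17644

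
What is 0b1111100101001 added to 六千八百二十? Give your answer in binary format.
Convert 0b1111100101001 (binary) → 4096 + 2048 + 1024 + 512 + 256 + 32 + 8 + 1 = 7977 (decimal)
Convert 六千八百二十 (Chinese numeral) → 6×1000 + 8×100 + 2×10 = 6820 (decimal)
Compute 7977 + 6820 = 14797
Convert 14797 (decimal) → 14797 = 8192 + 4096 + 2048 + 256 + 128 + 64 + 8 + 4 + 1 → 0b11100111001101 (binary)
0b11100111001101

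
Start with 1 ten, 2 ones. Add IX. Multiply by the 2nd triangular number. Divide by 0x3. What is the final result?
Convert 1 ten, 2 ones (place-value notation) → 1×10 + 2 = 12 (decimal)
Start: 12
Convert IX (Roman numeral) → 9 (decimal)
12 + 9 = 21
Convert the 2nd triangular number (triangular index) → 2×3/2 = 3 (decimal)
21 × 3 = 63
Convert 0x3 (hexadecimal) → 3 (decimal)
63 ÷ 3 = 21
21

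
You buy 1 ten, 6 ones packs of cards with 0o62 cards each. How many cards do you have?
Convert 0o62 (octal) → 6×8 + 2 = 50 (decimal)
Convert 1 ten, 6 ones (place-value notation) → 1×10 + 6 = 16 (decimal)
Compute 50 × 16 = 800
800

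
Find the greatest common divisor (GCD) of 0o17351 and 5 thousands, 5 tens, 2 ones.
Convert 0o17351 (octal) → 1×4096 + 7×512 + 3×64 + 5×8 + 1 = 7913 (decimal)
Convert 5 thousands, 5 tens, 2 ones (place-value notation) → 5×1000 + 5×10 + 2 = 5052 (decimal)
Compute gcd(7913, 5052) = 1
1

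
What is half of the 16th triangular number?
The 16th triangular number = 16×17/2 = 136
Compute 136 ÷ 2 = 68
68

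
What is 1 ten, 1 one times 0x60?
Convert 1 ten, 1 one (place-value notation) → 1×10 + 1 = 11 (decimal)
Convert 0x60 (hexadecimal) → 6×16 = 96 (decimal)
Compute 11 × 96 = 1056
1056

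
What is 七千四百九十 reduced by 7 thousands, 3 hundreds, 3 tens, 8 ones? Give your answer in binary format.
Convert 七千四百九十 (Chinese numeral) → 7×1000 + 4×100 + 9×10 = 7490 (decimal)
Convert 7 thousands, 3 hundreds, 3 tens, 8 ones (place-value notation) → 7×1000 + 3×100 + 3×10 + 8 = 7338 (decimal)
Compute 7490 - 7338 = 152
Convert 152 (decimal) → 152 = 128 + 16 + 8 → 0b10011000 (binary)
0b10011000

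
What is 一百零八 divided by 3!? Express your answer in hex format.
Convert 一百零八 (Chinese numeral) → 1×100 + 8 = 108 (decimal)
Convert 3! (factorial) → 6 (decimal)
Compute 108 ÷ 6 = 18
Convert 18 (decimal) → 18 = 1×16 + 2 → 0x12 (hexadecimal)
0x12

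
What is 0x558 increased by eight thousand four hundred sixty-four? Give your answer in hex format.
Convert 0x558 (hexadecimal) → 5×256 + 5×16 + 8 = 1368 (decimal)
Convert eight thousand four hundred sixty-four (English words) → 8×1000 + 4×100 + 64 = 8464 (decimal)
Compute 1368 + 8464 = 9832
Convert 9832 (decimal) → 9832 = 2×4096 + 6×256 + 6×16 + 8 → 0x2668 (hexadecimal)
0x2668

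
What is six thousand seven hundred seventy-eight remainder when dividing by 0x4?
Convert six thousand seven hundred seventy-eight (English words) → 6×1000 + 7×100 + 78 = 6778 (decimal)
Convert 0x4 (hexadecimal) → 4 (decimal)
Compute 6778 mod 4 = 2
2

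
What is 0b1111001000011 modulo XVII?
Convert 0b1111001000011 (binary) → 4096 + 2048 + 1024 + 512 + 64 + 2 + 1 = 7747 (decimal)
Convert XVII (Roman numeral) → 10 + 5 + 1 + 1 = 17 (decimal)
Compute 7747 mod 17 = 12
12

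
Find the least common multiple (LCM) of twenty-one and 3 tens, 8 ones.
Convert twenty-one (English words) → 21 (decimal)
Convert 3 tens, 8 ones (place-value notation) → 3×10 + 8 = 38 (decimal)
Compute lcm(21, 38) = 798
798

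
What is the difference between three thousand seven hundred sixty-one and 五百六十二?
Convert three thousand seven hundred sixty-one (English words) → 3×1000 + 7×100 + 61 = 3761 (decimal)
Convert 五百六十二 (Chinese numeral) → 5×100 + 6×10 + 2 = 562 (decimal)
Difference: |3761 - 562| = 3199
3199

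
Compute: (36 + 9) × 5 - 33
Parentheses first: 36 + 9 = 45
Multiply: 45 × 5 = 225
Subtract: 225 - 33 = 192
192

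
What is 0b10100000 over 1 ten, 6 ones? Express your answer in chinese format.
Convert 0b10100000 (binary) → 128 + 32 = 160 (decimal)
Convert 1 ten, 6 ones (place-value notation) → 1×10 + 6 = 16 (decimal)
Compute 160 ÷ 16 = 10
Convert 10 (decimal) → 10 = 1×10 → 十 (Chinese numeral)
十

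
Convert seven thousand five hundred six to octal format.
Convert seven thousand five hundred six (English words) → 7×1000 + 5×100 + 6 = 7506 (decimal)
Convert 7506 (decimal) → 7506 = 1×4096 + 6×512 + 5×64 + 2×8 + 2 → 0o16522 (octal)
0o16522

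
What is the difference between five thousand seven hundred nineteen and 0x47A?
Convert five thousand seven hundred nineteen (English words) → 5×1000 + 7×100 + 19 = 5719 (decimal)
Convert 0x47A (hexadecimal) → 4×256 + 7×16 + 10 = 1146 (decimal)
Difference: |5719 - 1146| = 4573
4573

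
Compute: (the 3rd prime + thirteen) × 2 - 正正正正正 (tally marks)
Convert the 3rd prime (prime index) → 5 (decimal)
Convert thirteen (English words) → 13 (decimal)
Convert 正正正正正 (tally marks) → 5 + 5 + 5 + 5 + 5 = 25 (decimal)
Expression in decimal: (5 + 13) × 2 - 25
Parentheses first: 5 + 13 = 18
Multiply: 18 × 2 = 36
Subtract: 36 - 25 = 11
11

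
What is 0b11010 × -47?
Convert 0b11010 (binary) → 16 + 8 + 2 = 26 (decimal)
Compute 26 × -47 = -1222
-1222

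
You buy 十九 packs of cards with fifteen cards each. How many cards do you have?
Convert fifteen (English words) → 15 (decimal)
Convert 十九 (Chinese numeral) → 1×10 + 9 = 19 (decimal)
Compute 15 × 19 = 285
285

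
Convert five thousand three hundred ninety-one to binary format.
Convert five thousand three hundred ninety-one (English words) → 5×1000 + 3×100 + 91 = 5391 (decimal)
Convert 5391 (decimal) → 5391 = 4096 + 1024 + 256 + 8 + 4 + 2 + 1 → 0b1010100001111 (binary)
0b1010100001111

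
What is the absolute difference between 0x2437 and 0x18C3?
Convert 0x2437 (hexadecimal) → 2×4096 + 4×256 + 3×16 + 7 = 9271 (decimal)
Convert 0x18C3 (hexadecimal) → 1×4096 + 8×256 + 12×16 + 3 = 6339 (decimal)
Compute |9271 - 6339| = 2932
2932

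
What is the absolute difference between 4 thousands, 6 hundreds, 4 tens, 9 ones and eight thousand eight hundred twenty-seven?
Convert 4 thousands, 6 hundreds, 4 tens, 9 ones (place-value notation) → 4×1000 + 6×100 + 4×10 + 9 = 4649 (decimal)
Convert eight thousand eight hundred twenty-seven (English words) → 8×1000 + 8×100 + 27 = 8827 (decimal)
Compute |4649 - 8827| = 4178
4178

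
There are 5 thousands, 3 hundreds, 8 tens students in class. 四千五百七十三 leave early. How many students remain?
Convert 5 thousands, 3 hundreds, 8 tens (place-value notation) → 5×1000 + 3×100 + 8×10 = 5380 (decimal)
Convert 四千五百七十三 (Chinese numeral) → 4×1000 + 5×100 + 7×10 + 3 = 4573 (decimal)
Compute 5380 - 4573 = 807
807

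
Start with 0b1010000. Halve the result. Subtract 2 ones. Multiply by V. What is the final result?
Convert 0b1010000 (binary) → 64 + 16 = 80 (decimal)
Start: 80
80 ÷ 2 = 40
Convert 2 ones (place-value notation) → 2 (decimal)
40 - 2 = 38
Convert V (Roman numeral) → 5 (decimal)
38 × 5 = 190
190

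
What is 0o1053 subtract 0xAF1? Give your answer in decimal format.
Convert 0o1053 (octal) → 1×512 + 5×8 + 3 = 555 (decimal)
Convert 0xAF1 (hexadecimal) → 10×256 + 15×16 + 1 = 2801 (decimal)
Compute 555 - 2801 = -2246
-2246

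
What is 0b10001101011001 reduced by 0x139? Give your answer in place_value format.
Convert 0b10001101011001 (binary) → 8192 + 512 + 256 + 64 + 16 + 8 + 1 = 9049 (decimal)
Convert 0x139 (hexadecimal) → 1×256 + 3×16 + 9 = 313 (decimal)
Compute 9049 - 313 = 8736
Convert 8736 (decimal) → 8736 = 8×1000 + 7×100 + 3×10 + 6 → 8 thousands, 7 hundreds, 3 tens, 6 ones (place-value notation)
8 thousands, 7 hundreds, 3 tens, 6 ones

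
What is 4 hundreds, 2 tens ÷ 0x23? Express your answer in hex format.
Convert 4 hundreds, 2 tens (place-value notation) → 4×100 + 2×10 = 420 (decimal)
Convert 0x23 (hexadecimal) → 2×16 + 3 = 35 (decimal)
Compute 420 ÷ 35 = 12
Convert 12 (decimal) → 0xC (hexadecimal)
0xC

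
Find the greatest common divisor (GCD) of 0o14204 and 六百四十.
Convert 0o14204 (octal) → 1×4096 + 4×512 + 2×64 + 4 = 6276 (decimal)
Convert 六百四十 (Chinese numeral) → 6×100 + 4×10 = 640 (decimal)
Compute gcd(6276, 640) = 4
4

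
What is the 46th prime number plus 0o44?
The 46th prime number = 199
Convert 0o44 (octal) → 4×8 + 4 = 36 (decimal)
Compute 199 + 36 = 235
235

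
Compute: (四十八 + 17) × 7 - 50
Convert 四十八 (Chinese numeral) → 4×10 + 8 = 48 (decimal)
Expression in decimal: (48 + 17) × 7 - 50
Parentheses first: 48 + 17 = 65
Multiply: 65 × 7 = 455
Subtract: 455 - 50 = 405
405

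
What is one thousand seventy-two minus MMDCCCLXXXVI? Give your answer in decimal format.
Convert one thousand seventy-two (English words) → 1×1000 + 72 = 1072 (decimal)
Convert MMDCCCLXXXVI (Roman numeral) → 1000 + 1000 + 500 + 100 + 100 + 100 + 50 + 10 + 10 + 10 + 5 + 1 = 2886 (decimal)
Compute 1072 - 2886 = -1814
-1814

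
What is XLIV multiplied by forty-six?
Convert XLIV (Roman numeral) → 40 + 4 = 44 (decimal)
Convert forty-six (English words) → 46 (decimal)
Compute 44 × 46 = 2024
2024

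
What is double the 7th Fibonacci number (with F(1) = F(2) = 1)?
The 7th Fibonacci number (with F(1) = F(2) = 1): 1, 1, 2, 3, 5, 8, 13 → 13
Compute 13 × 2 = 26
26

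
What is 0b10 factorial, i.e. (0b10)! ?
Convert 0b10 (binary) → 2 (decimal)
Compute 2! = 2
2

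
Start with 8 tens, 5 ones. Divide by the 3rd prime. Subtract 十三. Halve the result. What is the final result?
Convert 8 tens, 5 ones (place-value notation) → 8×10 + 5 = 85 (decimal)
Start: 85
Convert the 3rd prime (prime index) → 5 (decimal)
85 ÷ 5 = 17
Convert 十三 (Chinese numeral) → 1×10 + 3 = 13 (decimal)
17 - 13 = 4
4 ÷ 2 = 2
2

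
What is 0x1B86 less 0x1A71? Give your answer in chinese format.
Convert 0x1B86 (hexadecimal) → 1×4096 + 11×256 + 8×16 + 6 = 7046 (decimal)
Convert 0x1A71 (hexadecimal) → 1×4096 + 10×256 + 7×16 + 1 = 6769 (decimal)
Compute 7046 - 6769 = 277
Convert 277 (decimal) → 277 = 2×100 + 7×10 + 7 → 二百七十七 (Chinese numeral)
二百七十七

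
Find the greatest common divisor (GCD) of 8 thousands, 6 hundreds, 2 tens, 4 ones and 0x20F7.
Convert 8 thousands, 6 hundreds, 2 tens, 4 ones (place-value notation) → 8×1000 + 6×100 + 2×10 + 4 = 8624 (decimal)
Convert 0x20F7 (hexadecimal) → 2×4096 + 15×16 + 7 = 8439 (decimal)
Compute gcd(8624, 8439) = 1
1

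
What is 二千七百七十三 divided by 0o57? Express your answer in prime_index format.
Convert 二千七百七十三 (Chinese numeral) → 2×1000 + 7×100 + 7×10 + 3 = 2773 (decimal)
Convert 0o57 (octal) → 5×8 + 7 = 47 (decimal)
Compute 2773 ÷ 47 = 59
Convert 59 (decimal) → the 17th prime (prime index)
the 17th prime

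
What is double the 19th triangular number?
The 19th triangular number = 19×20/2 = 190
Compute 190 × 2 = 380
380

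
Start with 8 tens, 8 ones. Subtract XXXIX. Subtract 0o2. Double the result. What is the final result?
Convert 8 tens, 8 ones (place-value notation) → 8×10 + 8 = 88 (decimal)
Start: 88
Convert XXXIX (Roman numeral) → 10 + 10 + 10 + 9 = 39 (decimal)
88 - 39 = 49
Convert 0o2 (octal) → 2 (decimal)
49 - 2 = 47
47 × 2 = 94
94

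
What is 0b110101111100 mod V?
Convert 0b110101111100 (binary) → 2048 + 1024 + 256 + 64 + 32 + 16 + 8 + 4 = 3452 (decimal)
Convert V (Roman numeral) → 5 (decimal)
Compute 3452 mod 5 = 2
2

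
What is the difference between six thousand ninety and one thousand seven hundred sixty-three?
Convert six thousand ninety (English words) → 6×1000 + 90 = 6090 (decimal)
Convert one thousand seven hundred sixty-three (English words) → 1×1000 + 7×100 + 63 = 1763 (decimal)
Difference: |6090 - 1763| = 4327
4327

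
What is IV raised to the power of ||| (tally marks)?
Convert IV (Roman numeral) → 4 (decimal)
Convert ||| (tally marks) → 3 (decimal)
Compute 4 ^ 3 = 64
64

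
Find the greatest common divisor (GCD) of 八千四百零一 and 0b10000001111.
Convert 八千四百零一 (Chinese numeral) → 8×1000 + 4×100 + 1 = 8401 (decimal)
Convert 0b10000001111 (binary) → 1024 + 8 + 4 + 2 + 1 = 1039 (decimal)
Compute gcd(8401, 1039) = 1
1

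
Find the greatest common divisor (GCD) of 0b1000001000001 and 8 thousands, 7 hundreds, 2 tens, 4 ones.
Convert 0b1000001000001 (binary) → 4096 + 64 + 1 = 4161 (decimal)
Convert 8 thousands, 7 hundreds, 2 tens, 4 ones (place-value notation) → 8×1000 + 7×100 + 2×10 + 4 = 8724 (decimal)
Compute gcd(4161, 8724) = 3
3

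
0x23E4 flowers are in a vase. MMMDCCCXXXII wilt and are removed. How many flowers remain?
Convert 0x23E4 (hexadecimal) → 2×4096 + 3×256 + 14×16 + 4 = 9188 (decimal)
Convert MMMDCCCXXXII (Roman numeral) → 1000 + 1000 + 1000 + 500 + 100 + 100 + 100 + 10 + 10 + 10 + 1 + 1 = 3832 (decimal)
Compute 9188 - 3832 = 5356
5356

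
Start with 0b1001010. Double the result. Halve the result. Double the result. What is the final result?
Convert 0b1001010 (binary) → 64 + 8 + 2 = 74 (decimal)
Start: 74
74 × 2 = 148
148 ÷ 2 = 74
74 × 2 = 148
148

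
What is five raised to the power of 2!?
Convert five (English words) → 5 (decimal)
Convert 2! (factorial) → 2 (decimal)
Compute 5 ^ 2 = 25
25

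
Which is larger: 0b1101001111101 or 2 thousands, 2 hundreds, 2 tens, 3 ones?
Convert 0b1101001111101 (binary) → 4096 + 2048 + 512 + 64 + 32 + 16 + 8 + 4 + 1 = 6781 (decimal)
Convert 2 thousands, 2 hundreds, 2 tens, 3 ones (place-value notation) → 2×1000 + 2×100 + 2×10 + 3 = 2223 (decimal)
Compare 6781 vs 2223: larger = 6781
6781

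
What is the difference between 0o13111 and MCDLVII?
Convert 0o13111 (octal) → 1×4096 + 3×512 + 1×64 + 1×8 + 1 = 5705 (decimal)
Convert MCDLVII (Roman numeral) → 1000 + 400 + 50 + 5 + 1 + 1 = 1457 (decimal)
Difference: |5705 - 1457| = 4248
4248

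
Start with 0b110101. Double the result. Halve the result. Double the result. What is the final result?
Convert 0b110101 (binary) → 32 + 16 + 4 + 1 = 53 (decimal)
Start: 53
53 × 2 = 106
106 ÷ 2 = 53
53 × 2 = 106
106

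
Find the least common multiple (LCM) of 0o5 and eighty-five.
Convert 0o5 (octal) → 5 (decimal)
Convert eighty-five (English words) → 85 (decimal)
Compute lcm(5, 85) = 85
85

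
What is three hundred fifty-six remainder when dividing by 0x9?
Convert three hundred fifty-six (English words) → 3×100 + 56 = 356 (decimal)
Convert 0x9 (hexadecimal) → 9 (decimal)
Compute 356 mod 9 = 5
5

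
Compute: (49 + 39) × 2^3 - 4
Convert 2^3 (power) → 8 (decimal)
Expression in decimal: (49 + 39) × 8 - 4
Parentheses first: 49 + 39 = 88
Multiply: 88 × 8 = 704
Subtract: 704 - 4 = 700
700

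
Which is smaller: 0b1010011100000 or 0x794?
Convert 0b1010011100000 (binary) → 4096 + 1024 + 128 + 64 + 32 = 5344 (decimal)
Convert 0x794 (hexadecimal) → 7×256 + 9×16 + 4 = 1940 (decimal)
Compare 5344 vs 1940: smaller = 1940
1940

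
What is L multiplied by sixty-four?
Convert L (Roman numeral) → 50 (decimal)
Convert sixty-four (English words) → 64 (decimal)
Compute 50 × 64 = 3200
3200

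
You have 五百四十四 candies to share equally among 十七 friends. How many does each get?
Convert 五百四十四 (Chinese numeral) → 5×100 + 4×10 + 4 = 544 (decimal)
Convert 十七 (Chinese numeral) → 1×10 + 7 = 17 (decimal)
Compute 544 ÷ 17 = 32
32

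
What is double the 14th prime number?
The 14th prime number = 43
Compute 43 × 2 = 86
86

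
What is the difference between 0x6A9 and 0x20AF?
Convert 0x6A9 (hexadecimal) → 6×256 + 10×16 + 9 = 1705 (decimal)
Convert 0x20AF (hexadecimal) → 2×4096 + 10×16 + 15 = 8367 (decimal)
Difference: |1705 - 8367| = 6662
6662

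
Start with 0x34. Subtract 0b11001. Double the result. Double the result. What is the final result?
Convert 0x34 (hexadecimal) → 3×16 + 4 = 52 (decimal)
Start: 52
Convert 0b11001 (binary) → 16 + 8 + 1 = 25 (decimal)
52 - 25 = 27
27 × 2 = 54
54 × 2 = 108
108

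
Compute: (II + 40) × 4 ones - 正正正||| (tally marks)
Convert II (Roman numeral) → 1 + 1 = 2 (decimal)
Convert 4 ones (place-value notation) → 4 (decimal)
Convert 正正正||| (tally marks) → 5 + 5 + 5 + 3 = 18 (decimal)
Expression in decimal: (2 + 40) × 4 - 18
Parentheses first: 2 + 40 = 42
Multiply: 42 × 4 = 168
Subtract: 168 - 18 = 150
150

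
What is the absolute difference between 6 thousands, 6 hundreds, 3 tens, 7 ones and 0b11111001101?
Convert 6 thousands, 6 hundreds, 3 tens, 7 ones (place-value notation) → 6×1000 + 6×100 + 3×10 + 7 = 6637 (decimal)
Convert 0b11111001101 (binary) → 1024 + 512 + 256 + 128 + 64 + 8 + 4 + 1 = 1997 (decimal)
Compute |6637 - 1997| = 4640
4640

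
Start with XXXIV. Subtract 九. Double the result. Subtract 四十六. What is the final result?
Convert XXXIV (Roman numeral) → 10 + 10 + 10 + 4 = 34 (decimal)
Start: 34
Convert 九 (Chinese numeral) → 9 (decimal)
34 - 9 = 25
25 × 2 = 50
Convert 四十六 (Chinese numeral) → 4×10 + 6 = 46 (decimal)
50 - 46 = 4
4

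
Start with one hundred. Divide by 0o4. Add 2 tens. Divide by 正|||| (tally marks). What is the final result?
Convert one hundred (English words) → 1×100 = 100 (decimal)
Start: 100
Convert 0o4 (octal) → 4 (decimal)
100 ÷ 4 = 25
Convert 2 tens (place-value notation) → 2×10 = 20 (decimal)
25 + 20 = 45
Convert 正|||| (tally marks) → 5 + 4 = 9 (decimal)
45 ÷ 9 = 5
5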